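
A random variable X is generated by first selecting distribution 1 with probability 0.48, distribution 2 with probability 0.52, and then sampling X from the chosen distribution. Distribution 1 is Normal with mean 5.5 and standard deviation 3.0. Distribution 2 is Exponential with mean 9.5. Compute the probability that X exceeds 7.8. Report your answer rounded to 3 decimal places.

Conditional on each component, P(X > 7.8): 1: 0.22164; 2: 0.439968.
By total probability, P(X > 7.8) = 0.48·0.22164 + 0.52·0.439968 = 0.335171.

0.335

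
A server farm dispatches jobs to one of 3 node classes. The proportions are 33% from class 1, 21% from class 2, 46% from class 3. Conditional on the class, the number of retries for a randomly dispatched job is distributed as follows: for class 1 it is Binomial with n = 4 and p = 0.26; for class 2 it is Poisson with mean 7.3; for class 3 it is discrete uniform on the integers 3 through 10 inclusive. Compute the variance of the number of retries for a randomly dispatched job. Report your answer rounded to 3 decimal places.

Per component, 1: μ=1.04, E[X²]=1.8512; 2: μ=7.3, E[X²]=60.59; 3: μ=6.5, E[X²]=47.5.
E[X] = 0.33·1.04 + 0.21·7.3 + 0.46·6.5 = 4.8662.
E[X²] = 0.33·1.8512 + 0.21·60.59 + 0.46·47.5 = 35.1848.
Var(X) = E[X²] − (E[X])² = 35.1848 − 23.6799 = 11.5049.

11.505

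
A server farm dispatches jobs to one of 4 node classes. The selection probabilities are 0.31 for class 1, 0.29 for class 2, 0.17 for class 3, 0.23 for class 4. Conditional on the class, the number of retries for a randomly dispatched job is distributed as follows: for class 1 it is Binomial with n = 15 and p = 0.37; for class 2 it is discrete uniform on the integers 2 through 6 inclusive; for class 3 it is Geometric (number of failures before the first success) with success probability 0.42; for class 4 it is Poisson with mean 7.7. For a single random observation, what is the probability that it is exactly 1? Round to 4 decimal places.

Conditional on each class, P(X = 1): 1: 0.00861114; 2: 0; 3: 0.2436; 4: 0.00348677.
By total probability, P(X = 1) = 0.31·0.00861114 + 0.29·0 + 0.17·0.2436 + 0.23·0.00348677 = 0.0448834.

0.0449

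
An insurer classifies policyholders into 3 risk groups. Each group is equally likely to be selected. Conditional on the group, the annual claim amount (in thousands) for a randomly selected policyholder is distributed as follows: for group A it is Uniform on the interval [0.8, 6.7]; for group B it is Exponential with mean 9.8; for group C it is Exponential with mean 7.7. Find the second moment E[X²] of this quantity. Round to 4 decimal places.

109.2078

For each component E[X²] = Var + (mean)², giving A: 16.9633; B: 192.08; C: 118.58.
Overall E[X²] = 0.333333·16.9633 + 0.333333·192.08 + 0.333333·118.58 = 109.208.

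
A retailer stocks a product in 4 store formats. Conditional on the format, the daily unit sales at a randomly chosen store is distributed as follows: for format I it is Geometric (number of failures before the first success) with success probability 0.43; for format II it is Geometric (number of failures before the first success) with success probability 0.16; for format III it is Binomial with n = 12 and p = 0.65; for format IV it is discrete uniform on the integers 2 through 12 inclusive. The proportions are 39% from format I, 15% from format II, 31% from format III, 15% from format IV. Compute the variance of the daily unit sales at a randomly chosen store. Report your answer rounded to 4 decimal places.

16.7240

Per component, I: μ=1.32558, E[X²]=4.83991; II: μ=5.25, E[X²]=60.375; III: μ=7.8, E[X²]=63.57; IV: μ=7, E[X²]=59.
E[X] = 0.39·1.32558 + 0.15·5.25 + 0.31·7.8 + 0.15·7 = 4.77248.
E[X²] = 0.39·4.83991 + 0.15·60.375 + 0.31·63.57 + 0.15·59 = 39.5005.
Var(X) = E[X²] − (E[X])² = 39.5005 − 22.7765 = 16.724.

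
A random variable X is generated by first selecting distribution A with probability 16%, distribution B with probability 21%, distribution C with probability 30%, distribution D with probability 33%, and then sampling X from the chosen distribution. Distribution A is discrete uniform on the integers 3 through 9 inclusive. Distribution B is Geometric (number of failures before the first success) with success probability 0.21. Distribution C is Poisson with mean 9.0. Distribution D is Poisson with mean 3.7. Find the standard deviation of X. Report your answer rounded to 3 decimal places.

3.703

Per component, A: μ=6, E[X²]=40; B: μ=3.7619, E[X²]=32.0658; C: μ=9, E[X²]=90; D: μ=3.7, E[X²]=17.39.
E[X] = 0.16·6 + 0.21·3.7619 + 0.3·9 + 0.33·3.7 = 5.671.
E[X²] = 0.16·40 + 0.21·32.0658 + 0.3·90 + 0.33·17.39 = 45.8725.
Var(X) = E[X²] − (E[X])² = 45.8725 − 32.1602 = 13.7123.
SD(X) = √13.7123 = 3.70301.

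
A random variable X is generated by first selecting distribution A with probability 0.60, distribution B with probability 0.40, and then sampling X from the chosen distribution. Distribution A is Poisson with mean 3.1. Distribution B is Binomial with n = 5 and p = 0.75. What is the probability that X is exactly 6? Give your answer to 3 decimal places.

Conditional on each component, P(X = 6): A: 0.0555296; B: 0.
By total probability, P(X = 6) = 0.6·0.0555296 + 0.4·0 = 0.0333178.

0.033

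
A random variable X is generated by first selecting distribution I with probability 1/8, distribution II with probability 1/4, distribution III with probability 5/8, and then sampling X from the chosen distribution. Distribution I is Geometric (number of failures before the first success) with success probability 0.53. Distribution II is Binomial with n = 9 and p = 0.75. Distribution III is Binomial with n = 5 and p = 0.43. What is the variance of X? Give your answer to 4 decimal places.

5.9022

Per component, I: μ=0.886792, E[X²]=2.45959; II: μ=6.75, E[X²]=47.25; III: μ=2.15, E[X²]=5.848.
E[X] = 0.125·0.886792 + 0.25·6.75 + 0.625·2.15 = 3.1421.
E[X²] = 0.125·2.45959 + 0.25·47.25 + 0.625·5.848 = 15.7749.
Var(X) = E[X²] − (E[X])² = 15.7749 − 9.87279 = 5.90216.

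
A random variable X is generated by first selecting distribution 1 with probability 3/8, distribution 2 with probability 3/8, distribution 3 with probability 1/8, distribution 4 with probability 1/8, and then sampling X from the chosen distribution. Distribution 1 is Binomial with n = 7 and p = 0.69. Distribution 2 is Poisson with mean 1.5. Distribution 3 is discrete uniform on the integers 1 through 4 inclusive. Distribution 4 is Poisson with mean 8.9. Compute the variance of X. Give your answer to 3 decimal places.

8.237

Per component, 1: μ=4.83, E[X²]=24.8262; 2: μ=1.5, E[X²]=3.75; 3: μ=2.5, E[X²]=7.5; 4: μ=8.9, E[X²]=88.11.
E[X] = 0.375·4.83 + 0.375·1.5 + 0.125·2.5 + 0.125·8.9 = 3.79875.
E[X²] = 0.375·24.8262 + 0.375·3.75 + 0.125·7.5 + 0.125·88.11 = 22.6673.
Var(X) = E[X²] − (E[X])² = 22.6673 − 14.4305 = 8.23682.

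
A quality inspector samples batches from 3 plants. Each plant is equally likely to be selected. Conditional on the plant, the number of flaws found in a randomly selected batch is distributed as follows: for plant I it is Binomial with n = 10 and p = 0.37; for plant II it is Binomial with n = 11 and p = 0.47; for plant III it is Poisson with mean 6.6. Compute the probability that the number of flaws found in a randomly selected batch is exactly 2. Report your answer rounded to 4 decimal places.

Conditional on each plant, P(X = 2): I: 0.152876; II: 0.0400905; III: 0.0296288.
By total probability, P(X = 2) = 0.333333·0.152876 + 0.333333·0.0400905 + 0.333333·0.0296288 = 0.0741986.

0.0742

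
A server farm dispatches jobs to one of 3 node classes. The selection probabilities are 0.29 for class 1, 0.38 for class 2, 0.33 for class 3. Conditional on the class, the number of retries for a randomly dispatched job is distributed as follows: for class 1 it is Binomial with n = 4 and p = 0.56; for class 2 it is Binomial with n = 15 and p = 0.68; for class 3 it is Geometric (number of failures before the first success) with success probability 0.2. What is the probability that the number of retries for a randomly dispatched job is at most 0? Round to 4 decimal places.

Conditional on each class, P(X ≤ 0): 1: 0.037481; 2: 3.77789e-08; 3: 0.2.
By total probability, P(X ≤ 0) = 0.29·0.037481 + 0.38·3.77789e-08 + 0.33·0.2 = 0.0768695.

0.0769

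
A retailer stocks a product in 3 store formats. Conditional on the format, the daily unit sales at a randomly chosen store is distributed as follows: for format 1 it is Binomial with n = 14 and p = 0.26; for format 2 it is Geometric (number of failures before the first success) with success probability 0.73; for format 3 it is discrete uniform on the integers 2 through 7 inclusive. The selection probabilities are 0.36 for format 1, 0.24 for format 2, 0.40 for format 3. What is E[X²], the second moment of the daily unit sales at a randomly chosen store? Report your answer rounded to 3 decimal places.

For each component E[X²] = Var + (mean)², giving 1: 15.9432; 2: 0.64346; 3: 23.1667.
Overall E[X²] = 0.36·15.9432 + 0.24·0.64346 + 0.4·23.1667 = 15.1606.

15.161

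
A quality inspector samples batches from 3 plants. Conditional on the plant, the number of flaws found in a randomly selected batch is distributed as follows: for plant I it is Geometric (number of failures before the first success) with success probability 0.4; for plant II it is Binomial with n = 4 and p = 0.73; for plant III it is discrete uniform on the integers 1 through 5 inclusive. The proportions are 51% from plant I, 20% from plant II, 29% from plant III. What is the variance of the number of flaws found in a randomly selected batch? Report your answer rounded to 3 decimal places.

3.189

Per component, I: μ=1.5, E[X²]=6; II: μ=2.92, E[X²]=9.3148; III: μ=3, E[X²]=11.
E[X] = 0.51·1.5 + 0.2·2.92 + 0.29·3 = 2.219.
E[X²] = 0.51·6 + 0.2·9.3148 + 0.29·11 = 8.11296.
Var(X) = E[X²] − (E[X])² = 8.11296 − 4.92396 = 3.189.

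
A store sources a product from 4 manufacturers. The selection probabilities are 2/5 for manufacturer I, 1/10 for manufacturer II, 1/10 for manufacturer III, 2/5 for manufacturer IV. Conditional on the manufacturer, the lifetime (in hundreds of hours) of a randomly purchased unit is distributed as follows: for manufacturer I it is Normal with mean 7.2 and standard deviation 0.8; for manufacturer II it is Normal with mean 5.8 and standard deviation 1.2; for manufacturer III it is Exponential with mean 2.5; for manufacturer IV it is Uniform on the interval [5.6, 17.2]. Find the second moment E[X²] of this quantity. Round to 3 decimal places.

For each component E[X²] = Var + (mean)², giving I: 52.48; II: 35.08; III: 12.5; IV: 141.173.
Overall E[X²] = 0.4·52.48 + 0.1·35.08 + 0.1·12.5 + 0.4·141.173 = 82.2193.

82.219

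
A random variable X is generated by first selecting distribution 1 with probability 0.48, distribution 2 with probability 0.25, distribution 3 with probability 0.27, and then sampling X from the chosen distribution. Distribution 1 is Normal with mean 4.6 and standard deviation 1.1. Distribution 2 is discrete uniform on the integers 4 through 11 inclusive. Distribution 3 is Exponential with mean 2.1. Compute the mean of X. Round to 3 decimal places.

4.650

Component means — 1: 4.6; 2: 7.5; 3: 2.1.
E[X] = 0.48·4.6 + 0.25·7.5 + 0.27·2.1 = 4.65.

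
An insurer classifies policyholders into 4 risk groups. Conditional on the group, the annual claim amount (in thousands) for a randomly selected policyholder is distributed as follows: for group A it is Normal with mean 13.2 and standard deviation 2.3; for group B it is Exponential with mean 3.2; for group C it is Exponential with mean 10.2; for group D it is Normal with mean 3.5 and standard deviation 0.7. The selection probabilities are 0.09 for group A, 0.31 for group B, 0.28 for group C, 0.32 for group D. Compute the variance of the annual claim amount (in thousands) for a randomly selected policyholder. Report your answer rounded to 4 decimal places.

46.9494

Per component, A: μ=13.2, E[X²]=179.53; B: μ=3.2, E[X²]=20.48; C: μ=10.2, E[X²]=208.08; D: μ=3.5, E[X²]=12.74.
E[X] = 0.09·13.2 + 0.31·3.2 + 0.28·10.2 + 0.32·3.5 = 6.156.
E[X²] = 0.09·179.53 + 0.31·20.48 + 0.28·208.08 + 0.32·12.74 = 84.8457.
Var(X) = E[X²] − (E[X])² = 84.8457 − 37.8963 = 46.9494.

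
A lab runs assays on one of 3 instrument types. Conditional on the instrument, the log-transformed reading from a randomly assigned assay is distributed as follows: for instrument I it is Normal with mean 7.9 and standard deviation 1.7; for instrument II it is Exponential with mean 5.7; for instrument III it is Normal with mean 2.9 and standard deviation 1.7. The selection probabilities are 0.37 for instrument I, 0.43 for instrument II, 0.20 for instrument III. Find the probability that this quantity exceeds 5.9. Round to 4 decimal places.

0.4862

Conditional on each instrument, P(X > 5.9): I: 0.880297; II: 0.355195; III: 0.0388066.
By total probability, P(X > 5.9) = 0.37·0.880297 + 0.43·0.355195 + 0.2·0.0388066 = 0.486205.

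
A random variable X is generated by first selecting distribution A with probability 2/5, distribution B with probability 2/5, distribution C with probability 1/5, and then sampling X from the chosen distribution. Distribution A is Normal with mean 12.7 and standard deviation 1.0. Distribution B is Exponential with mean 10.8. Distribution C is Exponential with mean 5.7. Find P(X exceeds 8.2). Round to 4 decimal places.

0.6347

Conditional on each component, P(X > 8.2): A: 0.999997; B: 0.468013; C: 0.237261.
By total probability, P(X > 8.2) = 0.4·0.999997 + 0.4·0.468013 + 0.2·0.237261 = 0.634656.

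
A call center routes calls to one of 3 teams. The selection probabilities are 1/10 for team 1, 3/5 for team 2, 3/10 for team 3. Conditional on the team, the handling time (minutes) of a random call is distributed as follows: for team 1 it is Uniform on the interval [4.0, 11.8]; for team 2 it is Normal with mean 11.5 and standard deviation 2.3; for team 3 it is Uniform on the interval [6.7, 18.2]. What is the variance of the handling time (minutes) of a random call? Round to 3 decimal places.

8.548

Per component, 1: μ=7.9, E[X²]=67.48; 2: μ=11.5, E[X²]=137.54; 3: μ=12.45, E[X²]=166.023.
E[X] = 0.1·7.9 + 0.6·11.5 + 0.3·12.45 = 11.425.
E[X²] = 0.1·67.48 + 0.6·137.54 + 0.3·166.023 = 139.079.
Var(X) = E[X²] − (E[X])² = 139.079 − 130.531 = 8.54837.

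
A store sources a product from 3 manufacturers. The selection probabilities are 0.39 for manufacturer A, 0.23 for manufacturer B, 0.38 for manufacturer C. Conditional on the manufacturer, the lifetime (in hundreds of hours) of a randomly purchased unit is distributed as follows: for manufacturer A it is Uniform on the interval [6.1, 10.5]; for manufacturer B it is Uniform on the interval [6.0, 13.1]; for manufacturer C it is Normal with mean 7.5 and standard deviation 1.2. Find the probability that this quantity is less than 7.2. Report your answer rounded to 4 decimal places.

0.2889

Conditional on each manufacturer, P(X < 7.2): A: 0.25; B: 0.169014; C: 0.401294.
By total probability, P(X < 7.2) = 0.39·0.25 + 0.23·0.169014 + 0.38·0.401294 = 0.288865.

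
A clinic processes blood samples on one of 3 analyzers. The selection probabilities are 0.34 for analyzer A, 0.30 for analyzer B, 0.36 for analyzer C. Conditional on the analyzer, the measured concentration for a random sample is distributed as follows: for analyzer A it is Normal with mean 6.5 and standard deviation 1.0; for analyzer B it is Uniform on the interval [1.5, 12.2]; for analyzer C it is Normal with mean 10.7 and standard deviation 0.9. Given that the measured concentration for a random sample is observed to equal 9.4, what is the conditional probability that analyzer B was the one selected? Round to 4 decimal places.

0.3249

Likelihoods f(9.4 | ·): A: 0.00595253; B: 0.0934579; C: 0.156173.
Posterior ∝ prior × likelihood. Numerator for B: 0.3·0.0934579 = 0.0280374.
Normalizing constant: 0.34·0.00595253 + 0.3·0.0934579 + 0.36·0.156173 = 0.0862837.
P(B | observation) = 0.0280374 / 0.0862837 = 0.324944.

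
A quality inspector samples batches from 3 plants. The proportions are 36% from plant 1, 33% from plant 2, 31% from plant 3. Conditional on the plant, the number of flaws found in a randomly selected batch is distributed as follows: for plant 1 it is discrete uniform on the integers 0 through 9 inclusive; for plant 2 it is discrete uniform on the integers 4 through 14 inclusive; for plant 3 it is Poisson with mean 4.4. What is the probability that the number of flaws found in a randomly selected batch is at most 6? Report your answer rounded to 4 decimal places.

0.6035

Conditional on each plant, P(X ≤ 6): 1: 0.7; 2: 0.272727; 3: 0.843645.
By total probability, P(X ≤ 6) = 0.36·0.7 + 0.33·0.272727 + 0.31·0.843645 = 0.60353.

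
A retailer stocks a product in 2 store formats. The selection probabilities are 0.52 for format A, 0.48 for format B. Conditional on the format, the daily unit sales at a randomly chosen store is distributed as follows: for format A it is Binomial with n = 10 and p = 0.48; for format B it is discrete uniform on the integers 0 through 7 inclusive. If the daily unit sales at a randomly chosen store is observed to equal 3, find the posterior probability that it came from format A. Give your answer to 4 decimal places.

0.5418

Likelihoods P(X=3 | ·): A: 0.136436; B: 0.125.
Posterior ∝ prior × likelihood. Numerator for A: 0.52·0.136436 = 0.0709466.
Normalizing constant: 0.52·0.136436 + 0.48·0.125 = 0.130947.
P(A | observation) = 0.0709466 / 0.130947 = 0.541798.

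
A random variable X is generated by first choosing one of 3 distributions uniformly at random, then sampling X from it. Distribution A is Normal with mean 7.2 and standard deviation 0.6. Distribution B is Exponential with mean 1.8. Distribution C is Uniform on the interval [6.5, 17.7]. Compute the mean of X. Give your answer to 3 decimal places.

Component means — A: 7.2; B: 1.8; C: 12.1.
E[X] = 0.333333·7.2 + 0.333333·1.8 + 0.333333·12.1 = 7.03333.

7.033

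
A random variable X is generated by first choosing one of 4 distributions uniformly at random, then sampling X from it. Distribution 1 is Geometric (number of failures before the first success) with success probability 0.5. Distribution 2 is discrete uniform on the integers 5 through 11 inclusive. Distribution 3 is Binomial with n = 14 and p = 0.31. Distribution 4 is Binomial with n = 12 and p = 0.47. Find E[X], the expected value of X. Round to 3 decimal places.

4.745

Component means — 1: 1; 2: 8; 3: 4.34; 4: 5.64.
E[X] = 0.25·1 + 0.25·8 + 0.25·4.34 + 0.25·5.64 = 4.745.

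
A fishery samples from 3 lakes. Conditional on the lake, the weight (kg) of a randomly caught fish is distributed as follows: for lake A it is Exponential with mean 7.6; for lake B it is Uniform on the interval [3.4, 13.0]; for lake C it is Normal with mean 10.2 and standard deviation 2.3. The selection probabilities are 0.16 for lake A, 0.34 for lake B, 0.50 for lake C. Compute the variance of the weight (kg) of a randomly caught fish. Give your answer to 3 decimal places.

15.738

Per component, A: μ=7.6, E[X²]=115.52; B: μ=8.2, E[X²]=74.92; C: μ=10.2, E[X²]=109.33.
E[X] = 0.16·7.6 + 0.34·8.2 + 0.5·10.2 = 9.104.
E[X²] = 0.16·115.52 + 0.34·74.92 + 0.5·109.33 = 98.621.
Var(X) = E[X²] − (E[X])² = 98.621 − 82.8828 = 15.7382.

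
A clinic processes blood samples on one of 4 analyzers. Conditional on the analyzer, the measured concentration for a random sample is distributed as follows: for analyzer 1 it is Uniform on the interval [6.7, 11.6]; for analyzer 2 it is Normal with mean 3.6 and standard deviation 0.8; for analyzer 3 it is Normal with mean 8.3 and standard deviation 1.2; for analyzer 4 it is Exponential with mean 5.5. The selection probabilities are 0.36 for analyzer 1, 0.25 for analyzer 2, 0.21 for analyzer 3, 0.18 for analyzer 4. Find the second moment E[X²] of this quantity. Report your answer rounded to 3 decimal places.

For each component E[X²] = Var + (mean)², giving 1: 85.7233; 2: 13.6; 3: 70.33; 4: 60.5.
Overall E[X²] = 0.36·85.7233 + 0.25·13.6 + 0.21·70.33 + 0.18·60.5 = 59.9197.

59.920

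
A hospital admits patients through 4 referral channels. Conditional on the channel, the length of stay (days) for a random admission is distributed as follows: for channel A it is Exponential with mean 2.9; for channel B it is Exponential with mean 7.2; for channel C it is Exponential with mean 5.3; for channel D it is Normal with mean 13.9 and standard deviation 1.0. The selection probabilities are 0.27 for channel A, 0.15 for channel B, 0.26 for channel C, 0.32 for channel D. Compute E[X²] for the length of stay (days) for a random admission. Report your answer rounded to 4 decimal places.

For each component E[X²] = Var + (mean)², giving A: 16.82; B: 103.68; C: 56.18; D: 194.21.
Overall E[X²] = 0.27·16.82 + 0.15·103.68 + 0.26·56.18 + 0.32·194.21 = 96.8474.

96.8474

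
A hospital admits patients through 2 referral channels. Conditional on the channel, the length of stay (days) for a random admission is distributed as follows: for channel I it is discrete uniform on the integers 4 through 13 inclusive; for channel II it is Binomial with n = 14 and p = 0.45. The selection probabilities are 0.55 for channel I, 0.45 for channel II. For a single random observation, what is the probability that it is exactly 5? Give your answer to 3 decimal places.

Conditional on each channel, P(X = 5): I: 0.1; II: 0.170134.
By total probability, P(X = 5) = 0.55·0.1 + 0.45·0.170134 = 0.13156.

0.132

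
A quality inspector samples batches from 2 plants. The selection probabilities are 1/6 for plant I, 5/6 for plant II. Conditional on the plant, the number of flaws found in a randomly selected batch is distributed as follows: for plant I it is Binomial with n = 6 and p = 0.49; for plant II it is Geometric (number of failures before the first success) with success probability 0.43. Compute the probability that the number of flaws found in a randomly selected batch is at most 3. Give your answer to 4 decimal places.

0.8578

Conditional on each plant, P(X ≤ 3): I: 0.674808; II: 0.89444.
By total probability, P(X ≤ 3) = 0.166667·0.674808 + 0.833333·0.89444 = 0.857835.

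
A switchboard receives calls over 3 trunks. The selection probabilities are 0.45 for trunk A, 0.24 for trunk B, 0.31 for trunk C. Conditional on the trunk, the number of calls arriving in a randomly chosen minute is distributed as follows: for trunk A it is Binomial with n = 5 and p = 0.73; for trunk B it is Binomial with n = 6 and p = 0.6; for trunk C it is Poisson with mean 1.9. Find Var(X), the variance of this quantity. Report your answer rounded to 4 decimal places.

2.0206

Per component, A: μ=3.65, E[X²]=14.308; B: μ=3.6, E[X²]=14.4; C: μ=1.9, E[X²]=5.51.
E[X] = 0.45·3.65 + 0.24·3.6 + 0.31·1.9 = 3.0955.
E[X²] = 0.45·14.308 + 0.24·14.4 + 0.31·5.51 = 11.6027.
Var(X) = E[X²] − (E[X])² = 11.6027 − 9.58212 = 2.02058.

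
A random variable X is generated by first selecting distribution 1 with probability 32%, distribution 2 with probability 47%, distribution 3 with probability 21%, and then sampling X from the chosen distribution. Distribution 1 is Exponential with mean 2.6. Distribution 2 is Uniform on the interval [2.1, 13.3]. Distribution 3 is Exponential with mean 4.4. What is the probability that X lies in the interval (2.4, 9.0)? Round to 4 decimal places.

0.4886

Conditional on each component, P(2.4 < X < 9.0): 1: 0.365913; 2: 0.589286; 3: 0.450257.
By total probability, P(2.4 < X < 9.0) = 0.32·0.365913 + 0.47·0.589286 + 0.21·0.450257 = 0.48861.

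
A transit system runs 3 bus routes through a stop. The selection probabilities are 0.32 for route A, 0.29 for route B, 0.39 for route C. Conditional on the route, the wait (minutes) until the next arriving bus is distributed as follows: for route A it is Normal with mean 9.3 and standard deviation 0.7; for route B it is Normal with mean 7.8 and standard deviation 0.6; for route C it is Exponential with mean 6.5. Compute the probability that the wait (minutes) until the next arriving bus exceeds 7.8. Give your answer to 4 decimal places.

Conditional on each route, P(X > 7.8): A: 0.983938; B: 0.5; C: 0.301194.
By total probability, P(X > 7.8) = 0.32·0.983938 + 0.29·0.5 + 0.39·0.301194 = 0.577326.

0.5773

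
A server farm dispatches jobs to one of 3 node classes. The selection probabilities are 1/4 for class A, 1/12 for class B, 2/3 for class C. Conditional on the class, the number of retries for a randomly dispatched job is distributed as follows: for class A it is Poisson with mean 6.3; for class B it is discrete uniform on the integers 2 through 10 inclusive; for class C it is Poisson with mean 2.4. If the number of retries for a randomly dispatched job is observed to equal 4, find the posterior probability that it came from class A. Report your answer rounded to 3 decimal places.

0.245

Likelihoods P(X=4 | ·): A: 0.12053; B: 0.111111; C: 0.125408.
Posterior ∝ prior × likelihood. Numerator for A: 0.25·0.12053 = 0.0301325.
Normalizing constant: 0.25·0.12053 + 0.0833333·0.111111 + 0.666667·0.125408 = 0.122997.
P(A | observation) = 0.0301325 / 0.122997 = 0.244985.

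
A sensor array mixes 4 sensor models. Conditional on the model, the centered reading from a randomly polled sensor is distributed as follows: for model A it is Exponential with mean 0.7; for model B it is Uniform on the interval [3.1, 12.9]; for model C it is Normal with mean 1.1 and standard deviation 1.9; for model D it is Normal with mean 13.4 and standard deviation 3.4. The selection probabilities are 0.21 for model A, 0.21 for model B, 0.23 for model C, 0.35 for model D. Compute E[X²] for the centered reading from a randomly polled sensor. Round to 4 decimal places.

83.3271

For each component E[X²] = Var + (mean)², giving A: 0.98; B: 72.0033; C: 4.82; D: 191.12.
Overall E[X²] = 0.21·0.98 + 0.21·72.0033 + 0.23·4.82 + 0.35·191.12 = 83.3271.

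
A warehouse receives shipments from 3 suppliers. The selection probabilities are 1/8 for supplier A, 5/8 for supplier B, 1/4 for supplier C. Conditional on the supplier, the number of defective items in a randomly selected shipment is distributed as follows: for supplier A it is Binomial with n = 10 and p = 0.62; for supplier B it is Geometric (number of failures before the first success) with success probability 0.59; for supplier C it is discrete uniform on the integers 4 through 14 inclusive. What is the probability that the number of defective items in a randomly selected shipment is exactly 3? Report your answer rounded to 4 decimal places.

0.0295

Conditional on each supplier, P(X = 3): A: 0.0327221; B: 0.0406634; C: 0.
By total probability, P(X = 3) = 0.125·0.0327221 + 0.625·0.0406634 + 0.25·0 = 0.0295049.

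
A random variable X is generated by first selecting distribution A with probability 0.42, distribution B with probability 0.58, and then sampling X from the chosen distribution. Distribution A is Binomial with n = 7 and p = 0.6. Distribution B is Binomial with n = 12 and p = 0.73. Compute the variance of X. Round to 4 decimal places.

7.1427

Per component, A: μ=4.2, E[X²]=19.32; B: μ=8.76, E[X²]=79.1028.
E[X] = 0.42·4.2 + 0.58·8.76 = 6.8448.
E[X²] = 0.42·19.32 + 0.58·79.1028 = 53.994.
Var(X) = E[X²] − (E[X])² = 53.994 − 46.8513 = 7.14274.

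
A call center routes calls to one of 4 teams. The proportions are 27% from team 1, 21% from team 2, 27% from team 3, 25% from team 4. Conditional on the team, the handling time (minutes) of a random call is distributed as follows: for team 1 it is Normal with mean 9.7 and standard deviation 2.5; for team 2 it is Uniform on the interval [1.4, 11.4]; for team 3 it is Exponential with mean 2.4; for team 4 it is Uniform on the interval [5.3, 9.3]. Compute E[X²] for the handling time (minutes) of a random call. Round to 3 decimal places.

54.210

For each component E[X²] = Var + (mean)², giving 1: 100.34; 2: 49.2933; 3: 11.52; 4: 54.6233.
Overall E[X²] = 0.27·100.34 + 0.21·49.2933 + 0.27·11.52 + 0.25·54.6233 = 54.2096.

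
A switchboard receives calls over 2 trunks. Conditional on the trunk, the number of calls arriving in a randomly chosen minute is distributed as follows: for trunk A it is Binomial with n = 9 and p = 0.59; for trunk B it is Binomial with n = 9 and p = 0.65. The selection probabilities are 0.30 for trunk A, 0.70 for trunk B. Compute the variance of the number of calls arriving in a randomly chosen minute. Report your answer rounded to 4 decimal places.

Per component, A: μ=5.31, E[X²]=30.3732; B: μ=5.85, E[X²]=36.27.
E[X] = 0.3·5.31 + 0.7·5.85 = 5.688.
E[X²] = 0.3·30.3732 + 0.7·36.27 = 34.501.
Var(X) = E[X²] − (E[X])² = 34.501 − 32.3533 = 2.14762.

2.1476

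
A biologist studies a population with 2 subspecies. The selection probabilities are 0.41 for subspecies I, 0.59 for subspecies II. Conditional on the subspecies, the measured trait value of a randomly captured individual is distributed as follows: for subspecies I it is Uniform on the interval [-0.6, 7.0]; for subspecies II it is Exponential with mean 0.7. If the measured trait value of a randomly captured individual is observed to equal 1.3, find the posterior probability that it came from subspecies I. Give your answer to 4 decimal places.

Likelihoods f(1.3 | ·): I: 0.131579; II: 0.223026.
Posterior ∝ prior × likelihood. Numerator for I: 0.41·0.131579 = 0.0539474.
Normalizing constant: 0.41·0.131579 + 0.59·0.223026 = 0.185533.
P(I | observation) = 0.0539474 / 0.185533 = 0.29077.

0.2908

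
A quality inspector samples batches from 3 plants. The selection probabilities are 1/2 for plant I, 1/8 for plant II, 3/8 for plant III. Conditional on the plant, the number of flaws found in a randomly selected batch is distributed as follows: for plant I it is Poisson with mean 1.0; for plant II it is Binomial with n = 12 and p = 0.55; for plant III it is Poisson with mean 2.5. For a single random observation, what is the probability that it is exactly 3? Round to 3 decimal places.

0.114

Conditional on each plant, P(X = 3): I: 0.0613132; II: 0.0276964; III: 0.213763.
By total probability, P(X = 3) = 0.5·0.0613132 + 0.125·0.0276964 + 0.375·0.213763 = 0.11428.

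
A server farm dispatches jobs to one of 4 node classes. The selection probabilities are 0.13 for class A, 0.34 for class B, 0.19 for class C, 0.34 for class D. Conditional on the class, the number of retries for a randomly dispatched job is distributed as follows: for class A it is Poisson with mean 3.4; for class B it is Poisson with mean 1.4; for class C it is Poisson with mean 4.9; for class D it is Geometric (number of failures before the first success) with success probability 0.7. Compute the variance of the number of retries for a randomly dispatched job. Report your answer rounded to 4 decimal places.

Per component, A: μ=3.4, E[X²]=14.96; B: μ=1.4, E[X²]=3.36; C: μ=4.9, E[X²]=28.91; D: μ=0.428571, E[X²]=0.795918.
E[X] = 0.13·3.4 + 0.34·1.4 + 0.19·4.9 + 0.34·0.428571 = 1.99471.
E[X²] = 0.13·14.96 + 0.34·3.36 + 0.19·28.91 + 0.34·0.795918 = 8.85071.
Var(X) = E[X²] − (E[X])² = 8.85071 − 3.97889 = 4.87183.

4.8718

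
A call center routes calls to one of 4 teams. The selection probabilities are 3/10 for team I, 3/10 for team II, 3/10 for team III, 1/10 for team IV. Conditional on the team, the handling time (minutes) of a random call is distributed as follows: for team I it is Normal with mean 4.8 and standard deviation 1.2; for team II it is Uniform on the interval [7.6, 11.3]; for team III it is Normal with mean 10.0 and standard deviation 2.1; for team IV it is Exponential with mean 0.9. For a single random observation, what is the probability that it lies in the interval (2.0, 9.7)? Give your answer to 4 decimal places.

Conditional on each team, P(2.0 < X < 9.7): I: 0.990162; II: 0.567568; III: 0.443132; IV: 0.108347.
By total probability, P(2.0 < X < 9.7) = 0.3·0.990162 + 0.3·0.567568 + 0.3·0.443132 + 0.1·0.108347 = 0.611093.

0.6111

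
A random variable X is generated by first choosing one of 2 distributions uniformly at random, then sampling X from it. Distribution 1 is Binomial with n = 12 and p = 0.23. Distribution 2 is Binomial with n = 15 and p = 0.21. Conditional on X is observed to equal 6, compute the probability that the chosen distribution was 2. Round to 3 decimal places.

Likelihoods P(X=6 | ·): 1: 0.0285091; 2: 0.0514474.
Posterior ∝ prior × likelihood. Numerator for 2: 0.5·0.0514474 = 0.0257237.
Normalizing constant: 0.5·0.0285091 + 0.5·0.0514474 = 0.0399783.
P(2 | observation) = 0.0257237 / 0.0399783 = 0.643443.

0.643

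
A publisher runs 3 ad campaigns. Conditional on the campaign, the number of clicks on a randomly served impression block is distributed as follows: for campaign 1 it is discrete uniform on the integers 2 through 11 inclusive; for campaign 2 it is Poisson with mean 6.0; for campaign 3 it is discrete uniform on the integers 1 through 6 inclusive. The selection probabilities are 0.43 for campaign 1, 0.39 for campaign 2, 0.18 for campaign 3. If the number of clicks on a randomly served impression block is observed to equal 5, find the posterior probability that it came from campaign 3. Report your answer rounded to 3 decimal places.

0.221

Likelihoods P(X=5 | ·): 1: 0.1; 2: 0.160623; 3: 0.166667.
Posterior ∝ prior × likelihood. Numerator for 3: 0.18·0.166667 = 0.03.
Normalizing constant: 0.43·0.1 + 0.39·0.160623 + 0.18·0.166667 = 0.135643.
P(3 | observation) = 0.03 / 0.135643 = 0.221169.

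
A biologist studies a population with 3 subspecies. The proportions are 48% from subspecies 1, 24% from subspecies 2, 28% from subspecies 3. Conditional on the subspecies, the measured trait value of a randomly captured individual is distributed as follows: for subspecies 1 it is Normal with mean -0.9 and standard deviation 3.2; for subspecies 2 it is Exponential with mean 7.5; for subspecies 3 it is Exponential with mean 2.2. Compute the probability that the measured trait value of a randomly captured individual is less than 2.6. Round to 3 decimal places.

0.679

Conditional on each subspecies, P(X < 2.6): 1: 0.862968; 2: 0.292959; 3: 0.693279.
By total probability, P(X < 2.6) = 0.48·0.862968 + 0.24·0.292959 + 0.28·0.693279 = 0.678653.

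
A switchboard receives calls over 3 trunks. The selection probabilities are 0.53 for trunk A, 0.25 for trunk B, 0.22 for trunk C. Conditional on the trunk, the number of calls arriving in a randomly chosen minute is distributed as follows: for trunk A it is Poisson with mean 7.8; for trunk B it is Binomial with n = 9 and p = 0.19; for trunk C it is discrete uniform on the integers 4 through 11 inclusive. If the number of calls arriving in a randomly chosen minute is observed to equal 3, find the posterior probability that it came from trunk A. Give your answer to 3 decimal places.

Likelihoods P(X=3 | ·): A: 0.0324068; B: 0.162723; C: 0.
Posterior ∝ prior × likelihood. Numerator for A: 0.53·0.0324068 = 0.0171756.
Normalizing constant: 0.53·0.0324068 + 0.25·0.162723 + 0.22·0 = 0.0578565.
P(A | observation) = 0.0171756 / 0.0578565 = 0.296865.

0.297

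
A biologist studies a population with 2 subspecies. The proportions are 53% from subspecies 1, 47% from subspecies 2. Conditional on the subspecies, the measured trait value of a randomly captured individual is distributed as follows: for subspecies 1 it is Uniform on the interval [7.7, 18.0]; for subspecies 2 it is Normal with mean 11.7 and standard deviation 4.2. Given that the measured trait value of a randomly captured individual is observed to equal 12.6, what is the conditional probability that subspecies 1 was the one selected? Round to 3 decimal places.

0.541

Likelihoods f(12.6 | ·): 1: 0.0970874; 2: 0.0928303.
Posterior ∝ prior × likelihood. Numerator for 1: 0.53·0.0970874 = 0.0514563.
Normalizing constant: 0.53·0.0970874 + 0.47·0.0928303 = 0.0950865.
P(1 | observation) = 0.0514563 / 0.0950865 = 0.541152.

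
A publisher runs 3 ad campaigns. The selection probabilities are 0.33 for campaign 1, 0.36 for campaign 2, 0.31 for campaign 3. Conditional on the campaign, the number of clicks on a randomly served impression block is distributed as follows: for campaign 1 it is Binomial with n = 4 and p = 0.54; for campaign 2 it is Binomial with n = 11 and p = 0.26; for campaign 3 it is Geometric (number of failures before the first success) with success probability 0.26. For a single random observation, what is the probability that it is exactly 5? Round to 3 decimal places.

0.050

Conditional on each campaign, P(X = 5): 1: 0; 2: 0.0901362; 3: 0.0576942.
By total probability, P(X = 5) = 0.33·0 + 0.36·0.0901362 + 0.31·0.0576942 = 0.0503342.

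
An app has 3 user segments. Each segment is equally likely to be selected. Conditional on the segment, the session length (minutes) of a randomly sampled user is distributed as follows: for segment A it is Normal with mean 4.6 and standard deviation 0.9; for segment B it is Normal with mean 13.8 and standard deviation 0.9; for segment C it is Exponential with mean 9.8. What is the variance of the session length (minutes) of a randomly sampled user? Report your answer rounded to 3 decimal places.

46.740

Per component, A: μ=4.6, E[X²]=21.97; B: μ=13.8, E[X²]=191.25; C: μ=9.8, E[X²]=192.08.
E[X] = 0.333333·4.6 + 0.333333·13.8 + 0.333333·9.8 = 9.4.
E[X²] = 0.333333·21.97 + 0.333333·191.25 + 0.333333·192.08 = 135.1.
Var(X) = E[X²] − (E[X])² = 135.1 − 88.36 = 46.74.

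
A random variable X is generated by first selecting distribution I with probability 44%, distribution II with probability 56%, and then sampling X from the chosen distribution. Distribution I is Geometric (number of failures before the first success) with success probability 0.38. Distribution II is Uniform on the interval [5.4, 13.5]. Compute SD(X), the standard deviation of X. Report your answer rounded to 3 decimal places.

4.474

Per component, I: μ=1.63158, E[X²]=6.95568; II: μ=9.45, E[X²]=94.77.
E[X] = 0.44·1.63158 + 0.56·9.45 = 6.00989.
E[X²] = 0.44·6.95568 + 0.56·94.77 = 56.1317.
Var(X) = E[X²] − (E[X])² = 56.1317 − 36.1188 = 20.0129.
SD(X) = √20.0129 = 4.47357.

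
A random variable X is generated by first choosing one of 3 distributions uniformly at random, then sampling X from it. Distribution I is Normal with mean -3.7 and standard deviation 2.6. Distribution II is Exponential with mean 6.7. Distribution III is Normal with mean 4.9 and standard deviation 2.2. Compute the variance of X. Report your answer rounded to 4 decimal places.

39.4256

Per component, I: μ=-3.7, E[X²]=20.45; II: μ=6.7, E[X²]=89.78; III: μ=4.9, E[X²]=28.85.
E[X] = 0.333333·-3.7 + 0.333333·6.7 + 0.333333·4.9 = 2.63333.
E[X²] = 0.333333·20.45 + 0.333333·89.78 + 0.333333·28.85 = 46.36.
Var(X) = E[X²] − (E[X])² = 46.36 − 6.93444 = 39.4256.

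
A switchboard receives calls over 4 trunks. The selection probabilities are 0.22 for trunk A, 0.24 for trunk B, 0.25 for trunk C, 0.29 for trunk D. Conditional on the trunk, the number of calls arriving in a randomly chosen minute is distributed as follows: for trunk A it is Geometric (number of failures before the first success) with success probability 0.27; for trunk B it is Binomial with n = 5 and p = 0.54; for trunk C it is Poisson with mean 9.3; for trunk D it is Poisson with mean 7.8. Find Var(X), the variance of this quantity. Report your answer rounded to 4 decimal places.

15.7253

Per component, A: μ=2.7037, E[X²]=17.3237; B: μ=2.7, E[X²]=8.532; C: μ=9.3, E[X²]=95.79; D: μ=7.8, E[X²]=68.64.
E[X] = 0.22·2.7037 + 0.24·2.7 + 0.25·9.3 + 0.29·7.8 = 5.82981.
E[X²] = 0.22·17.3237 + 0.24·8.532 + 0.25·95.79 + 0.29·68.64 = 49.712.
Var(X) = E[X²] − (E[X])² = 49.712 − 33.9867 = 15.7253.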